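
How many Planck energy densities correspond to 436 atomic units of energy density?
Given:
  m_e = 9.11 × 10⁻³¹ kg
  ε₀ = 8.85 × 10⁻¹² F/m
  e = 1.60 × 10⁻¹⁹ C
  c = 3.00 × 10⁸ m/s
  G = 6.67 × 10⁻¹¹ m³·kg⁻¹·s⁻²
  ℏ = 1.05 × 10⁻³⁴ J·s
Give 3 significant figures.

atomic unit of energy density: u_au = E_h/a₀³ = m_e⁴e¹⁰/((4πε₀)⁵ℏ⁸) = 3.01 × 10¹³ J/m³
Planck energy density: u_P = c⁷/(ℏG²) = 4.68 × 10¹¹³ J/m³
436 × 3.01 × 10¹³ / 4.68 × 10¹¹³ = 2.81 × 10⁻⁹⁸

2.81 × 10⁻⁹⁸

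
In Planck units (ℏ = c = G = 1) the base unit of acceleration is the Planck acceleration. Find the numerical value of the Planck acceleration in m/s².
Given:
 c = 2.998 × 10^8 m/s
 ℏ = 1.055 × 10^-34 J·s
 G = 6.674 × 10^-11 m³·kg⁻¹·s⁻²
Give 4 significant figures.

a_P = √(c⁷/(ℏG))
  = √(3.092 × 10^103)
  = 5.560 × 10^51 m/s²

5.560 × 10^51 m/s²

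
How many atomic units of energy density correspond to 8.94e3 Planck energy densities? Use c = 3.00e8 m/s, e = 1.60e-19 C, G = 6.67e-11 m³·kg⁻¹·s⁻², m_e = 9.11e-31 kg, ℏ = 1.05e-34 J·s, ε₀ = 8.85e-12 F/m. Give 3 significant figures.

Planck energy density: u_P = c⁷/(ℏG²) = 4.68e113 J/m³
atomic unit of energy density: u_au = E_h/a₀³ = m_e⁴e¹⁰/((4πε₀)⁵ℏ⁸) = 3.01e13 J/m³
8.94e3 × 4.68e113 / 3.01e13 = 1.39e104

1.39e104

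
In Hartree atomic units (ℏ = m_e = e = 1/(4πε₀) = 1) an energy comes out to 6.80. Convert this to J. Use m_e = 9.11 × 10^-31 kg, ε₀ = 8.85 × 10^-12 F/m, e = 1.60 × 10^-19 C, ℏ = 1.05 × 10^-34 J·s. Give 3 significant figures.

One hartree: E_h = m_e e⁴/(4πε₀ℏ)² = 4.38 × 10^-18 J.
6.80 × 4.38 × 10^-18 J = 2.98 × 10^-17 J

2.98 × 10^-17 J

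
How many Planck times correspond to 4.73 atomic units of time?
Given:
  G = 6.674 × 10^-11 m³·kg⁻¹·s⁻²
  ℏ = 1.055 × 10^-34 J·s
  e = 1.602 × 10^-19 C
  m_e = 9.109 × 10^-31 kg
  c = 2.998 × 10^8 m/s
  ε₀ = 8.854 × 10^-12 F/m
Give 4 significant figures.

atomic unit of time: τ_au = (4πε₀)²ℏ³/(m_e e⁴) = 2.423 × 10^-17 s
Planck time: t_P = √(ℏG/c⁵) = 5.392 × 10^-44 s
4.73 × 2.423 × 10^-17 / 5.392 × 10^-44 = 2.125 × 10^27

2.125 × 10^27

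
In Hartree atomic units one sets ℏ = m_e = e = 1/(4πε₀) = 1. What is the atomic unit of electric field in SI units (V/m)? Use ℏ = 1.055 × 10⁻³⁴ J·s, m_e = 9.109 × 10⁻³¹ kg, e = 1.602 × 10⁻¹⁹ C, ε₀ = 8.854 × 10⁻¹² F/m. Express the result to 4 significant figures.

E_au = E_h/(e a₀) = m_e²e⁵/((4πε₀)³ℏ⁴)
E_h = 4.354 × 10⁻¹⁸ J
a₀ = 5.297 × 10⁻¹¹ m
E_h/(e·a₀) = 5.131 × 10¹¹ V/m

5.131 × 10¹¹ V/m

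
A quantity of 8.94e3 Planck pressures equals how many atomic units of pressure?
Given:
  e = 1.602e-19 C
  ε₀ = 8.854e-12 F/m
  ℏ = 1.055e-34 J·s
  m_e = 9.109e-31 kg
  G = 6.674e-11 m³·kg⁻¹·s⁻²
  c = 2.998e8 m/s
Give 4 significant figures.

Planck pressure: p_P = c⁷/(ℏG²) = 4.632e113 Pa
atomic unit of pressure: P_au = E_h/a₀³ = m_e⁴e¹⁰/((4πε₀)⁵ℏ⁸) = 2.929e13 Pa
8.94e3 × 4.632e113 / 2.929e13 = 1.414e104

1.414e104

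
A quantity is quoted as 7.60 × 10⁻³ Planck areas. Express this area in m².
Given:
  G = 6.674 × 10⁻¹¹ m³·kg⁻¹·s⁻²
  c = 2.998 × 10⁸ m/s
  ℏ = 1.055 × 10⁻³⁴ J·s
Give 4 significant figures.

One Planck area: A_P = ℏG/c³ = 2.613 × 10⁻⁷⁰ m².
7.60 × 10⁻³ × 2.613 × 10⁻⁷⁰ m² = 1.986 × 10⁻⁷² m²

1.986 × 10⁻⁷² m²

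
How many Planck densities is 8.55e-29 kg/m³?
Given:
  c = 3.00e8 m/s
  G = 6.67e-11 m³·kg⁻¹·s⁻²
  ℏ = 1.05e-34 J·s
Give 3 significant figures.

1.64e-125

Planck density: ρ_P = c⁵/(ℏG²) = 5.20e96 kg/m³.
8.55e-29 / 5.20e96 = 1.64e-125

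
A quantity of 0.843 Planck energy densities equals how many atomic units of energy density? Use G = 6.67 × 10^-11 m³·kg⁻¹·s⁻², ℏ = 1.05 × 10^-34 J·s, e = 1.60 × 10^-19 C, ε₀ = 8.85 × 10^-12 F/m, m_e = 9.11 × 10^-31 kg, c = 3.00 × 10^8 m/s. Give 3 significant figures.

1.31 × 10^100

Planck energy density: u_P = c⁷/(ℏG²) = 4.68 × 10^113 J/m³
atomic unit of energy density: u_au = E_h/a₀³ = m_e⁴e¹⁰/((4πε₀)⁵ℏ⁸) = 3.01 × 10^13 J/m³
0.843 × 4.68 × 10^113 / 3.01 × 10^13 = 1.31 × 10^100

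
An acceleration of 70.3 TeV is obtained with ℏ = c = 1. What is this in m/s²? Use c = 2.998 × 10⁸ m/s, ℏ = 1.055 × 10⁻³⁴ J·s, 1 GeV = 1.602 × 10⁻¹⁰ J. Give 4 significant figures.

Acceleration is [L]/[T]² = c·[E]/ℏ.
1 GeV → c/ℏ × (1 GeV in J) = 4.552 × 10³² m/s².
Convert the energy scale: 70.3 TeV = 7.03 × 10⁴ GeV.
Result: 7.03 × 10⁴ × 4.552 × 10³² = 3.200 × 10³⁷ m/s².

3.200 × 10³⁷ m/s²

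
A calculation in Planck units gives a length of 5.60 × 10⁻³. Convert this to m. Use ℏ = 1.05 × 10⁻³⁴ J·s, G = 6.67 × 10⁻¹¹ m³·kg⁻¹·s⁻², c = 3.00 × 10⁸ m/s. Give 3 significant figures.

9.02 × 10⁻³⁸ m

One Planck length: ℓ_P = √(ℏG/c³) = 1.61 × 10⁻³⁵ m.
5.60 × 10⁻³ × 1.61 × 10⁻³⁵ m = 9.02 × 10⁻³⁸ m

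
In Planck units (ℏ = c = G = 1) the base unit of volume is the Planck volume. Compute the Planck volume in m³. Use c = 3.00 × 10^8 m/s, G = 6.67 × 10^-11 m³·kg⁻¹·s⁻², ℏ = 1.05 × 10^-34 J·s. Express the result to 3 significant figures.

4.18 × 10^-105 m³

V_P = (ℏG/c³)^(3/2)
  = √(1.75 × 10^-209)
  = 4.18 × 10^-105 m³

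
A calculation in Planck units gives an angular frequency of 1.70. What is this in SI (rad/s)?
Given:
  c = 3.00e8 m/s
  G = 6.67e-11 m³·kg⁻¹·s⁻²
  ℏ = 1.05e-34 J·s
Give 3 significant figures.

3.17e43 rad/s

One Planck angular frequency: ω_P = √(c⁵/(ℏG)) = 1.86e43 rad/s.
1.70 × 1.86e43 rad/s = 3.17e43 rad/s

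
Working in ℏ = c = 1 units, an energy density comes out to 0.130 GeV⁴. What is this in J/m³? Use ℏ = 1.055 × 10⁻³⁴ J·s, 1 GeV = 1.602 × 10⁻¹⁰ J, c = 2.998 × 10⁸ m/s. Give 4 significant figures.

[E]/[L]³ = [E]⁴/(ℏc)³; restore (ℏc)⁻³.
1 GeV⁴ → 1/(ℏc)³ × (1 GeV in J)⁴ = 2.082 × 10³⁷ J/m³.
Result: 0.130 × 2.082 × 10³⁷ = 2.706 × 10³⁶ J/m³.

2.706 × 10³⁶ J/m³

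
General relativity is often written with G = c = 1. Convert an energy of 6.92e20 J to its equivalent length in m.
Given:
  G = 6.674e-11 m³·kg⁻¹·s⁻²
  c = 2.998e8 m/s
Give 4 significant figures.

5.717e-24 m

Energy → length via G/c⁴.
6.92e20 J × (G/c⁴) = 5.717e-24 m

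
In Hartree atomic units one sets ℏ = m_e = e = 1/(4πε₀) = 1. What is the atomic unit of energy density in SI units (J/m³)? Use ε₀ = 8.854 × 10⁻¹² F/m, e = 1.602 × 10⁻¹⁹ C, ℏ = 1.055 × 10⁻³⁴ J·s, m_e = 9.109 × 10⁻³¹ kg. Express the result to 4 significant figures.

2.929 × 10¹³ J/m³

u_au = E_h/a₀³ = m_e⁴e¹⁰/((4πε₀)⁵ℏ⁸)
E_h = 4.354 × 10⁻¹⁸ J
a₀ = 5.297 × 10⁻¹¹ m
E_h/a₀³ = 2.929 × 10¹³ J/m³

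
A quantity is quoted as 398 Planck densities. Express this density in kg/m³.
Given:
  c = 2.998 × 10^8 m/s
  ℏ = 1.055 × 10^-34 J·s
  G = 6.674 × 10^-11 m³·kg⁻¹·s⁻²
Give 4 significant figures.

One Planck density: ρ_P = c⁵/(ℏG²) = 5.154 × 10^96 kg/m³.
398 × 5.154 × 10^96 kg/m³ = 2.051 × 10^99 kg/m³

2.051 × 10^99 kg/m³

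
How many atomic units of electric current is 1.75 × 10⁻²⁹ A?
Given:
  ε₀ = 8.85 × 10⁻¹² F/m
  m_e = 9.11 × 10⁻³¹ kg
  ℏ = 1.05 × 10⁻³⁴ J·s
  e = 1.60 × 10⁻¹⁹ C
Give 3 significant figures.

2.62 × 10⁻²⁷

atomic unit of electric current: I_au = e E_h/ℏ = m_e e⁵/((4πε₀)²ℏ³) = 6.67 × 10⁻³ A.
1.75 × 10⁻²⁹ / 6.67 × 10⁻³ = 2.62 × 10⁻²⁷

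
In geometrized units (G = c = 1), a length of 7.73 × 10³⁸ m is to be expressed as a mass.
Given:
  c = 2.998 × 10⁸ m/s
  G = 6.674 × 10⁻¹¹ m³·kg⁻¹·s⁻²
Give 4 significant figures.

Length → mass via c²/G.
7.73 × 10³⁸ m × (c²/G) = 1.041 × 10⁶⁶ kg

1.041 × 10⁶⁶ kg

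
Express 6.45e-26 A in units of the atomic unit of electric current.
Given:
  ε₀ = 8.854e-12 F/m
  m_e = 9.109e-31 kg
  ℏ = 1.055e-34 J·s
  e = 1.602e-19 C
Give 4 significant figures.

9.755e-24

atomic unit of electric current: I_au = e E_h/ℏ = m_e e⁵/((4πε₀)²ℏ³) = 6.612e-3 A.
6.45e-26 / 6.612e-3 = 9.755e-24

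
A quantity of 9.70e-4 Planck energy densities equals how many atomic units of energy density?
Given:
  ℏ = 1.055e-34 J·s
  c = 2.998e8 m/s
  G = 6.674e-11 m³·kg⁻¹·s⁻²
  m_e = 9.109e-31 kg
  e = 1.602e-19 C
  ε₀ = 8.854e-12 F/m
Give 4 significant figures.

1.534e97

Planck energy density: u_P = c⁷/(ℏG²) = 4.632e113 J/m³
atomic unit of energy density: u_au = E_h/a₀³ = m_e⁴e¹⁰/((4πε₀)⁵ℏ⁸) = 2.929e13 J/m³
9.70e-4 × 4.632e113 / 2.929e13 = 1.534e97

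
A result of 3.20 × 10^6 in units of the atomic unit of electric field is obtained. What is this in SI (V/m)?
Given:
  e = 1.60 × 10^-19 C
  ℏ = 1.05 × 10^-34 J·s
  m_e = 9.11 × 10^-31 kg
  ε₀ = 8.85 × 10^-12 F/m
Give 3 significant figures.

One atomic unit of electric field: E_au = E_h/(e a₀) = m_e²e⁵/((4πε₀)³ℏ⁴) = 5.20 × 10^11 V/m.
3.20 × 10^6 × 5.20 × 10^11 V/m = 1.67 × 10^18 V/m

1.67 × 10^18 V/m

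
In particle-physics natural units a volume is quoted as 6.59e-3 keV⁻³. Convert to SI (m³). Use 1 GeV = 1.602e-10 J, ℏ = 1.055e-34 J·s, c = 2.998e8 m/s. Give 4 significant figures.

5.072e-32 m³

Volume is [L]³ = [E]⁻³·(ℏc)³.
1 GeV⁻³ → (ℏc)³ × (1 GeV in J)⁻³ = 7.696e-48 m³.
Convert the energy scale: 6.59e-3 keV⁻³ = 6.59e15 GeV⁻³.
Result: 6.59e15 × 7.696e-48 = 5.072e-32 m³.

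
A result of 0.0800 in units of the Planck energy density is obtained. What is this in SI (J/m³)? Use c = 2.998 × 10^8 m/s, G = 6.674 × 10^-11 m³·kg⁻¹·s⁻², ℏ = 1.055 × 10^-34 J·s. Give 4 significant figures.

One Planck energy density: u_P = c⁷/(ℏG²) = 4.632 × 10^113 J/m³.
0.0800 × 4.632 × 10^113 J/m³ = 3.706 × 10^112 J/m³

3.706 × 10^112 J/m³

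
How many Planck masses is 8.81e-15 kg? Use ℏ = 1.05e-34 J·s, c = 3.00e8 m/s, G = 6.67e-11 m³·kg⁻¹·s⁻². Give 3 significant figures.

Planck mass: m_P = √(ℏc/G) = 2.17e-8 kg.
8.81e-15 / 2.17e-8 = 4.05e-7

4.05e-7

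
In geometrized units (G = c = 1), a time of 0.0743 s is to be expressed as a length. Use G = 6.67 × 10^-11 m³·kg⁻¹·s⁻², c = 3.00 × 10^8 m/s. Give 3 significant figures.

Time → length via c.
0.0743 s × (c) = 2.23 × 10^7 m

2.23 × 10^7 m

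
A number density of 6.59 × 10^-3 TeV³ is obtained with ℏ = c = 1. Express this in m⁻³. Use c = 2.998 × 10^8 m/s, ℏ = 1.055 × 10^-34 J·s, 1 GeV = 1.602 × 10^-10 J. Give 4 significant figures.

8.563 × 10^53 m⁻³

Number density is [L]⁻³ = [E]³/(ℏc)³.
1 GeV³ → 1/(ℏc)³ × (1 GeV in J)³ = 1.299 × 10^47 m⁻³.
Convert the energy scale: 6.59 × 10^-3 TeV³ = 6.59 × 10^6 GeV³.
Result: 6.59 × 10^6 × 1.299 × 10^47 = 8.563 × 10^53 m⁻³.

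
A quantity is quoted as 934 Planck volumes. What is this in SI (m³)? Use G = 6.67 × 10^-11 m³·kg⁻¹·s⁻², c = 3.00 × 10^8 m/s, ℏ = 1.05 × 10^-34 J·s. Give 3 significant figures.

One Planck volume: V_P = (ℏG/c³)^(3/2) = 4.18 × 10^-105 m³.
934 × 4.18 × 10^-105 m³ = 3.90 × 10^-102 m³

3.90 × 10^-102 m³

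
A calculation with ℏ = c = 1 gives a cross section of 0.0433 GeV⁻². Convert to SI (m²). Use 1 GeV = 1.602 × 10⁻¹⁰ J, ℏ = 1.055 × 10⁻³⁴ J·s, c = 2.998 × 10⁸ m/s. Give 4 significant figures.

Area is [L]² = [E]⁻²·(ℏc)²; restore (ℏc)².
1 GeV⁻² → (ℏc)² × (1 GeV in J)⁻² = 3.898 × 10⁻³² m².
Result: 0.0433 × 3.898 × 10⁻³² = 1.688 × 10⁻³³ m².

1.688 × 10⁻³³ m²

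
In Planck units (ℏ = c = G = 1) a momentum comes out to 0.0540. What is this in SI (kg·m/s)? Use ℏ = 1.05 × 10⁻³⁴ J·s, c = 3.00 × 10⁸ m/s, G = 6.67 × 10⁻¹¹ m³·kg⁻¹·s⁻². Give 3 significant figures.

One Planck momentum: p_P = √(ℏc³/G) = 6.52 kg·m/s.
0.0540 × 6.52 kg·m/s = 0.352 kg·m/s

0.352 kg·m/s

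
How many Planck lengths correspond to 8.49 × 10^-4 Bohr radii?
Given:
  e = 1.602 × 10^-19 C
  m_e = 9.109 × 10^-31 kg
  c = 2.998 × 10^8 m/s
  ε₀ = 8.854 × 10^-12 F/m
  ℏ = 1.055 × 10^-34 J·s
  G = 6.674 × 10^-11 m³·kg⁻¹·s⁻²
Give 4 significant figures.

Bohr radius: a₀ = 4πε₀ℏ²/(m_e e²) = 5.297 × 10^-11 m
Planck length: ℓ_P = √(ℏG/c³) = 1.616 × 10^-35 m
8.49 × 10^-4 × 5.297 × 10^-11 / 1.616 × 10^-35 = 2.782 × 10^21

2.782 × 10^21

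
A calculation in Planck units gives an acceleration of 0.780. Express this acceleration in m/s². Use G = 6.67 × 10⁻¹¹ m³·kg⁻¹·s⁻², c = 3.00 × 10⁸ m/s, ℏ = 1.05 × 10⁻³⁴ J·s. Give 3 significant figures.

4.36 × 10⁵¹ m/s²

One Planck acceleration: a_P = √(c⁷/(ℏG)) = 5.59 × 10⁵¹ m/s².
0.780 × 5.59 × 10⁵¹ m/s² = 4.36 × 10⁵¹ m/s²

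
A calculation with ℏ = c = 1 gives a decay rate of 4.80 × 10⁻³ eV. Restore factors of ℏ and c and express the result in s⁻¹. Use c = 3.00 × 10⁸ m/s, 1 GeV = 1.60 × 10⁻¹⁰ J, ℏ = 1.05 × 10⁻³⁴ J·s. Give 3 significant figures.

A rate is [E]/ℏ; divide by ℏ.
1 GeV → 1/ℏ × (1 GeV in J) = 1.52 × 10²⁴ s⁻¹.
Convert the energy scale: 4.80 × 10⁻³ eV = 4.80 × 10⁻¹² GeV.
Result: 4.80 × 10⁻¹² × 1.52 × 10²⁴ = 7.31 × 10¹² s⁻¹.

7.31 × 10¹² s⁻¹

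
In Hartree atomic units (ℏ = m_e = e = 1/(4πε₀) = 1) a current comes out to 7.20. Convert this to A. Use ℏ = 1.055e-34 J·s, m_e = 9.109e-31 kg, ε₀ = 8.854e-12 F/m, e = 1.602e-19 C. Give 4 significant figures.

One atomic unit of electric current: I_au = e E_h/ℏ = m_e e⁵/((4πε₀)²ℏ³) = 6.612e-3 A.
7.20 × 6.612e-3 A = 0.04761 A

0.04761 A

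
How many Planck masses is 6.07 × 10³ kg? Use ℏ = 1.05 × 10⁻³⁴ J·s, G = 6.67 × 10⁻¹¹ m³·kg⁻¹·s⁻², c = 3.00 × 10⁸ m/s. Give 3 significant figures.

2.79 × 10¹¹

Planck mass: m_P = √(ℏc/G) = 2.17 × 10⁻⁸ kg.
6.07 × 10³ / 2.17 × 10⁻⁸ = 2.79 × 10¹¹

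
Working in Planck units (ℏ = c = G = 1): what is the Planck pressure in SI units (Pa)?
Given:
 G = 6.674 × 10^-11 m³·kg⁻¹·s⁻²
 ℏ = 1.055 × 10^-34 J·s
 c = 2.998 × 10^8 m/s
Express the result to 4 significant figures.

Dimensional analysis gives p_P = c⁷/(ℏG²).
  = 2.177 × 10^59 / 4.699 × 10^-55
  = 4.632 × 10^113 Pa

4.632 × 10^113 Pa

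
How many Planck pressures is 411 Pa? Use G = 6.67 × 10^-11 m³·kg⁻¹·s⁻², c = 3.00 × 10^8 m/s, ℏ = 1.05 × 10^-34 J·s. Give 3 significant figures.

Planck pressure: p_P = c⁷/(ℏG²) = 4.68 × 10^113 Pa.
411 / 4.68 × 10^113 = 8.78 × 10^-112

8.78 × 10^-112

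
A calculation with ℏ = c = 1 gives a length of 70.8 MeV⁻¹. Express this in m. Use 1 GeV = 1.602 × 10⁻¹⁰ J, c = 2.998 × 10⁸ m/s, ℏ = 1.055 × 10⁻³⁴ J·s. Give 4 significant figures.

A length is [E]⁻¹ in ℏ=c=1; restore one factor of ℏc.
1 GeV⁻¹ → ℏc × (1 GeV in J)⁻¹ = 1.974 × 10⁻¹⁶ m.
Convert the energy scale: 70.8 MeV⁻¹ = 7.08 × 10⁴ GeV⁻¹.
Result: 7.08 × 10⁴ × 1.974 × 10⁻¹⁶ = 1.398 × 10⁻¹¹ m.

1.398 × 10⁻¹¹ m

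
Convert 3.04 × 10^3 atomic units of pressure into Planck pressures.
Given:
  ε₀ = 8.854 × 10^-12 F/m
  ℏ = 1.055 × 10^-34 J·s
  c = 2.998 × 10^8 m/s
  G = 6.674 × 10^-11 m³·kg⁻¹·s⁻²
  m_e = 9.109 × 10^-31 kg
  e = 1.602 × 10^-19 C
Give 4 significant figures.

atomic unit of pressure: P_au = E_h/a₀³ = m_e⁴e¹⁰/((4πε₀)⁵ℏ⁸) = 2.929 × 10^13 Pa
Planck pressure: p_P = c⁷/(ℏG²) = 4.632 × 10^113 Pa
3.04 × 10^3 × 2.929 × 10^13 / 4.632 × 10^113 = 1.922 × 10^-97

1.922 × 10^-97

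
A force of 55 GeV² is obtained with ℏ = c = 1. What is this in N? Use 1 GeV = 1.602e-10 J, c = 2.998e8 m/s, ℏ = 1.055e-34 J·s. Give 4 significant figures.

4.463e7 N

Force is [E]/[L] = [E]²/(ℏc); restore (ℏc)⁻¹.
1 GeV² → 1/(ℏc) × (1 GeV in J)² = 8.114e5 N.
Result: 55 × 8.114e5 = 4.463e7 N.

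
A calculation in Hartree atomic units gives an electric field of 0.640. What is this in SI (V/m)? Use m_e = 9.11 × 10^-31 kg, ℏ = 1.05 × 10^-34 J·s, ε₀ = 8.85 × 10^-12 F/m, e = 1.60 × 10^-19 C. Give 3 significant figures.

One atomic unit of electric field: E_au = E_h/(e a₀) = m_e²e⁵/((4πε₀)³ℏ⁴) = 5.20 × 10^11 V/m.
0.640 × 5.20 × 10^11 V/m = 3.33 × 10^11 V/m

3.33 × 10^11 V/m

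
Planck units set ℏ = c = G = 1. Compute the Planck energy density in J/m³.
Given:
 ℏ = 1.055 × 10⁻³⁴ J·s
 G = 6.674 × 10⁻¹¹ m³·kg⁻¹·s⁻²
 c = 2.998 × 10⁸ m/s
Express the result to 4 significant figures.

The unique combination of the constants set to 1 with dimensions of energy density is u_P = c⁷/(ℏG²).
  = 2.177 × 10⁵⁹ / 4.699 × 10⁻⁵⁵
  = 4.632 × 10¹¹³ J/m³

4.632 × 10¹¹³ J/m³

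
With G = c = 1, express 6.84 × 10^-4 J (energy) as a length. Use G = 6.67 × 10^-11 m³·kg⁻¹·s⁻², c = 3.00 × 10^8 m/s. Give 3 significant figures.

Energy → length via G/c⁴.
6.84 × 10^-4 J × (G/c⁴) = 5.63 × 10^-48 m

5.63 × 10^-48 m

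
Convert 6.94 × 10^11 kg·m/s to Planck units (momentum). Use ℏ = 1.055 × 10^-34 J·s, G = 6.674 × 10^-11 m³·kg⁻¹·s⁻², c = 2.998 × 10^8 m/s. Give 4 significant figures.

Planck momentum: p_P = √(ℏc³/G) = 6.527 kg·m/s.
6.94 × 10^11 / 6.527 = 1.063 × 10^11

1.063 × 10^11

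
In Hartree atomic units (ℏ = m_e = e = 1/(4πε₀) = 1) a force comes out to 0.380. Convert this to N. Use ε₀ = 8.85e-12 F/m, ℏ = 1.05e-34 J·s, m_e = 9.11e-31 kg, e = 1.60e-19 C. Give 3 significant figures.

One atomic unit of force: F_au = E_h/a₀ = m_e²e⁶/((4πε₀)³ℏ⁴) = 8.33e-8 N.
0.380 × 8.33e-8 N = 3.16e-8 N

3.16e-8 N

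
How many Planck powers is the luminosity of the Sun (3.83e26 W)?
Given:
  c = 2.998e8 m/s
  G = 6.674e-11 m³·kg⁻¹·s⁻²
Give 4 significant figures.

1.055e-26

Planck power: P_P = c⁵/G = 3.629e52 W.
3.83e26 / 3.629e52 = 1.055e-26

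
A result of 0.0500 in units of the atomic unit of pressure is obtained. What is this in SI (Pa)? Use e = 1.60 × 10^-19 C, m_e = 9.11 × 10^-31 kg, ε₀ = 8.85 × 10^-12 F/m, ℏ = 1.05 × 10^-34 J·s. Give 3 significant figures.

1.51 × 10^12 Pa

One atomic unit of pressure: P_au = E_h/a₀³ = m_e⁴e¹⁰/((4πε₀)⁵ℏ⁸) = 3.01 × 10^13 Pa.
0.0500 × 3.01 × 10^13 Pa = 1.51 × 10^12 Pa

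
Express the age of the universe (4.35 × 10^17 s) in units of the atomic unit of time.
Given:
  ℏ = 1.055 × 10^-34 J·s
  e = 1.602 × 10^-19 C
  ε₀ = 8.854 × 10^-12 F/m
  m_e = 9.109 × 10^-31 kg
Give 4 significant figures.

1.795 × 10^34

atomic unit of time: τ_au = (4πε₀)²ℏ³/(m_e e⁴) = 2.423 × 10^-17 s.
4.35 × 10^17 / 2.423 × 10^-17 = 1.795 × 10^34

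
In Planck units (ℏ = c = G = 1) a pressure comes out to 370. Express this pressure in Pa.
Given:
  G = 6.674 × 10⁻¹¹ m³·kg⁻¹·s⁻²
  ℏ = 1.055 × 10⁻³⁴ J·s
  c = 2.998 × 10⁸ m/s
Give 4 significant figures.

1.714 × 10¹¹⁶ Pa

One Planck pressure: p_P = c⁷/(ℏG²) = 4.632 × 10¹¹³ Pa.
370 × 4.632 × 10¹¹³ Pa = 1.714 × 10¹¹⁶ Pa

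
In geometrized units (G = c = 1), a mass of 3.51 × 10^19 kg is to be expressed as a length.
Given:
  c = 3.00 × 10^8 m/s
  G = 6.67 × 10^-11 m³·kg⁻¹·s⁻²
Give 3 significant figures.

2.60 × 10^-8 m

In G = c = 1 units mass has dimensions of length; the conversion factor is G/c².
3.51 × 10^19 kg × (G/c²) = 2.60 × 10^-8 m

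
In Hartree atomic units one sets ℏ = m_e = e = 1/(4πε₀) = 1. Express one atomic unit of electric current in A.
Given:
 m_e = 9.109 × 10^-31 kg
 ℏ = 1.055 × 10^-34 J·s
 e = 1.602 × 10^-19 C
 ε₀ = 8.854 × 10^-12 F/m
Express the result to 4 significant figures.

6.612 × 10^-3 A

I_au = e E_h/ℏ = m_e e⁵/((4πε₀)²ℏ³)
E_h = 4.354 × 10^-18 J
e·E_h/ℏ = 6.612 × 10^-3 A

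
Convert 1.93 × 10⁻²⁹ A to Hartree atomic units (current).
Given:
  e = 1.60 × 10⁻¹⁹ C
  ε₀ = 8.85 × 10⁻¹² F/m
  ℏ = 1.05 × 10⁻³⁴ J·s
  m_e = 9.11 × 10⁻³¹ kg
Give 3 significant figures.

atomic unit of electric current: I_au = e E_h/ℏ = m_e e⁵/((4πε₀)²ℏ³) = 6.67 × 10⁻³ A.
1.93 × 10⁻²⁹ / 6.67 × 10⁻³ = 2.89 × 10⁻²⁷

2.89 × 10⁻²⁷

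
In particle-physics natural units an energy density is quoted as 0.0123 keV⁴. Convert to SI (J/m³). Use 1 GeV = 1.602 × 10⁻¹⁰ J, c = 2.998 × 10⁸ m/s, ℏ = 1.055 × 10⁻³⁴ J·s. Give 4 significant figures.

2.560 × 10¹¹ J/m³

[E]/[L]³ = [E]⁴/(ℏc)³; restore (ℏc)⁻³.
1 GeV⁴ → 1/(ℏc)³ × (1 GeV in J)⁴ = 2.082 × 10³⁷ J/m³.
Convert the energy scale: 0.0123 keV⁴ = 1.23 × 10⁻²⁶ GeV⁴.
Result: 1.23 × 10⁻²⁶ × 2.082 × 10³⁷ = 2.560 × 10¹¹ J/m³.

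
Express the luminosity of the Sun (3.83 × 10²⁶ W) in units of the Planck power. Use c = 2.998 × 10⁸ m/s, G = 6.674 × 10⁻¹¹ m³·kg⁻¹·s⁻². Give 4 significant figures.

Planck power: P_P = c⁵/G = 3.629 × 10⁵² W.
3.83 × 10²⁶ / 3.629 × 10⁵² = 1.055 × 10⁻²⁶

1.055 × 10⁻²⁶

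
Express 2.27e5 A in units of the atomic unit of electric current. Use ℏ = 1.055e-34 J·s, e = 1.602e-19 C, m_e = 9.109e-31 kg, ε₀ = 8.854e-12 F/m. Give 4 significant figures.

3.433e7

atomic unit of electric current: I_au = e E_h/ℏ = m_e e⁵/((4πε₀)²ℏ³) = 6.612e-3 A.
2.27e5 / 6.612e-3 = 3.433e7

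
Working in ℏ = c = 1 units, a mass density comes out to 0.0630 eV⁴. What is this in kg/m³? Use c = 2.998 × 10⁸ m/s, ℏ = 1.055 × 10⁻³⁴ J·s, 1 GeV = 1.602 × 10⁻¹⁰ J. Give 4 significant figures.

Mass density is [E]/(c²[L]³) = [E]⁴/(ℏ³c⁵).
1 GeV⁴ → 1/(ℏ³c⁵) × (1 GeV in J)⁴ = 2.316 × 10²⁰ kg/m³.
Convert the energy scale: 0.0630 eV⁴ = 6.30 × 10⁻³⁸ GeV⁴.
Result: 6.30 × 10⁻³⁸ × 2.316 × 10²⁰ = 1.459 × 10⁻¹⁷ kg/m³.

1.459 × 10⁻¹⁷ kg/m³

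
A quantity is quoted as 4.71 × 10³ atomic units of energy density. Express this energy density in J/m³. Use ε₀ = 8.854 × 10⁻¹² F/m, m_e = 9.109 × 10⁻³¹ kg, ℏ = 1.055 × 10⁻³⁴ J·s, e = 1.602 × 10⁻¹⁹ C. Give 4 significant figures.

1.380 × 10¹⁷ J/m³

One atomic unit of energy density: u_au = E_h/a₀³ = m_e⁴e¹⁰/((4πε₀)⁵ℏ⁸) = 2.929 × 10¹³ J/m³.
4.71 × 10³ × 2.929 × 10¹³ J/m³ = 1.380 × 10¹⁷ J/m³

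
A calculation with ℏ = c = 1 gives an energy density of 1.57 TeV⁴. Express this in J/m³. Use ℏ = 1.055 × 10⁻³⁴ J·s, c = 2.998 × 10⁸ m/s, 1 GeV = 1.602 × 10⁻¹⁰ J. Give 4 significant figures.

3.268 × 10⁴⁹ J/m³

[E]/[L]³ = [E]⁴/(ℏc)³; restore (ℏc)⁻³.
1 GeV⁴ → 1/(ℏc)³ × (1 GeV in J)⁴ = 2.082 × 10³⁷ J/m³.
Convert the energy scale: 1.57 TeV⁴ = 1.57 × 10¹² GeV⁴.
Result: 1.57 × 10¹² × 2.082 × 10³⁷ = 3.268 × 10⁴⁹ J/m³.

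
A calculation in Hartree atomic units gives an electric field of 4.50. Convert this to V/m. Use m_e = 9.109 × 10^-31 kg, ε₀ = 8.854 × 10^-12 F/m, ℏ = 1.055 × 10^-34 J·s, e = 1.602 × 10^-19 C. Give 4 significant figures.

One atomic unit of electric field: E_au = E_h/(e a₀) = m_e²e⁵/((4πε₀)³ℏ⁴) = 5.131 × 10^11 V/m.
4.50 × 5.131 × 10^11 V/m = 2.309 × 10^12 V/m

2.309 × 10^12 V/m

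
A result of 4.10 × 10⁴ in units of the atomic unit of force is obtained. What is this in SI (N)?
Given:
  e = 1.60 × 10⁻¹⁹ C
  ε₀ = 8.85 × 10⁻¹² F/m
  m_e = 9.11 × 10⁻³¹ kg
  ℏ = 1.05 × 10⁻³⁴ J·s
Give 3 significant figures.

3.41 × 10⁻³ N

One atomic unit of force: F_au = E_h/a₀ = m_e²e⁶/((4πε₀)³ℏ⁴) = 8.33 × 10⁻⁸ N.
4.10 × 10⁴ × 8.33 × 10⁻⁸ N = 3.41 × 10⁻³ N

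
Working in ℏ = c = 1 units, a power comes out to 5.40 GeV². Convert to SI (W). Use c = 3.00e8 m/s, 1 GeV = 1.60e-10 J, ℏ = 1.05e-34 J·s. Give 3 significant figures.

1.32e15 W

Power is [E]/[T] = [E]²/ℏ.
1 GeV² → 1/ℏ × (1 GeV in J)² = 2.44e14 W.
Result: 5.40 × 2.44e14 = 1.32e15 W.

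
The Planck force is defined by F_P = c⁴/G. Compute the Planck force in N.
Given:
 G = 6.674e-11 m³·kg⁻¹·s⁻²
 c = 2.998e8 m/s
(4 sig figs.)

1.210e44 N

F_P = c⁴/G
  = 8.078e33 / 6.674e-11
  = 1.210e44 N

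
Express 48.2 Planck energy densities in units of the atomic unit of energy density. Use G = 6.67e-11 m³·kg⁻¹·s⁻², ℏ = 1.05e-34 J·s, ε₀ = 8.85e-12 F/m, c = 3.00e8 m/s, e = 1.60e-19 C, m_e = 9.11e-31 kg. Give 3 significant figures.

Planck energy density: u_P = c⁷/(ℏG²) = 4.68e113 J/m³
atomic unit of energy density: u_au = E_h/a₀³ = m_e⁴e¹⁰/((4πε₀)⁵ℏ⁸) = 3.01e13 J/m³
48.2 × 4.68e113 / 3.01e13 = 7.49e101

7.49e101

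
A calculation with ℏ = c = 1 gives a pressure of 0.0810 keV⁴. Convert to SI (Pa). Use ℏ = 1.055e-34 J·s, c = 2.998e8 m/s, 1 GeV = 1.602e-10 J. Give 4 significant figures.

1.686e12 Pa

Pressure is [E]/[L]³ = [E]⁴/(ℏc)³.
1 GeV⁴ → 1/(ℏc)³ × (1 GeV in J)⁴ = 2.082e37 Pa.
Convert the energy scale: 0.0810 keV⁴ = 8.10e-26 GeV⁴.
Result: 8.10e-26 × 2.082e37 = 1.686e12 Pa.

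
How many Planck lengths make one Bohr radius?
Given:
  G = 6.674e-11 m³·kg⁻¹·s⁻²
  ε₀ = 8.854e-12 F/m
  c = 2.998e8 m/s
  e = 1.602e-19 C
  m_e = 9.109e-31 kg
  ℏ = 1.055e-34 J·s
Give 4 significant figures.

Bohr radius: a₀ = 4πε₀ℏ²/(m_e e²) = 5.297e-11 m
Planck length: ℓ_P = √(ℏG/c³) = 1.616e-35 m
ratio = 5.297e-11 / 1.616e-35 = 3.277e24

3.277e24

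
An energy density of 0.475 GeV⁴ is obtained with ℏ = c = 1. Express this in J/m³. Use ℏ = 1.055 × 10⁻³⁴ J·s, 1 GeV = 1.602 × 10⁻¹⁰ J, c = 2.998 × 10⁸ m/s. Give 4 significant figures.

9.888 × 10³⁶ J/m³

[E]/[L]³ = [E]⁴/(ℏc)³; restore (ℏc)⁻³.
1 GeV⁴ → 1/(ℏc)³ × (1 GeV in J)⁴ = 2.082 × 10³⁷ J/m³.
Result: 0.475 × 2.082 × 10³⁷ = 9.888 × 10³⁶ J/m³.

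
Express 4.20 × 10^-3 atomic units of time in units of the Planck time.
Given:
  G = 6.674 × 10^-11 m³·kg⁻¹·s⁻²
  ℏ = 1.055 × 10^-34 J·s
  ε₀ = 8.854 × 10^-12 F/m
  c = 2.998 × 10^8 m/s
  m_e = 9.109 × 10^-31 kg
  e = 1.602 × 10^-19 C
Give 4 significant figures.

1.887 × 10^24

atomic unit of time: τ_au = (4πε₀)²ℏ³/(m_e e⁴) = 2.423 × 10^-17 s
Planck time: t_P = √(ℏG/c⁵) = 5.392 × 10^-44 s
4.20 × 10^-3 × 2.423 × 10^-17 / 5.392 × 10^-44 = 1.887 × 10^24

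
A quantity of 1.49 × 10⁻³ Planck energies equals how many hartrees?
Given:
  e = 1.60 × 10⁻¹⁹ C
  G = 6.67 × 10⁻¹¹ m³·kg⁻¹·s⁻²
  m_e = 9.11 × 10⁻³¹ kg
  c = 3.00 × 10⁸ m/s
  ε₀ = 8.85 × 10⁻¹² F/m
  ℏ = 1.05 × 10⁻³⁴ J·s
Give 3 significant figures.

6.66 × 10²³

Planck energy: E_P = √(ℏc⁵/G) = 1.96 × 10⁹ J
hartree: E_h = m_e e⁴/(4πε₀ℏ)² = 4.38 × 10⁻¹⁸ J
1.49 × 10⁻³ × 1.96 × 10⁹ / 4.38 × 10⁻¹⁸ = 6.66 × 10²³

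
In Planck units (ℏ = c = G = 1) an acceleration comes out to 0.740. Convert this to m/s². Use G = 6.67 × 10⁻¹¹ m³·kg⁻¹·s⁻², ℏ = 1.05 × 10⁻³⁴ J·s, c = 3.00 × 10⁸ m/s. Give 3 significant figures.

One Planck acceleration: a_P = √(c⁷/(ℏG)) = 5.59 × 10⁵¹ m/s².
0.740 × 5.59 × 10⁵¹ m/s² = 4.14 × 10⁵¹ m/s²

4.14 × 10⁵¹ m/s²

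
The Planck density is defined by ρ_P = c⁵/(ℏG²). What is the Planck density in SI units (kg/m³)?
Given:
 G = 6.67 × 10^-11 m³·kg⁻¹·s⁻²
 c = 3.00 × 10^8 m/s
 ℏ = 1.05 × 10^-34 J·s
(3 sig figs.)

5.20 × 10^96 kg/m³

ρ_P = c⁵/(ℏG²)
  = 2.43 × 10^42 / 4.67 × 10^-55
  = 5.20 × 10^96 kg/m³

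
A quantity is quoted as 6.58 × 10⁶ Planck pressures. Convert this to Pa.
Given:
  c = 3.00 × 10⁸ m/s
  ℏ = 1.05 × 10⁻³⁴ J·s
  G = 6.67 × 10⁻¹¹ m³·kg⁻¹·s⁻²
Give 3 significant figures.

3.08 × 10¹²⁰ Pa

One Planck pressure: p_P = c⁷/(ℏG²) = 4.68 × 10¹¹³ Pa.
6.58 × 10⁶ × 4.68 × 10¹¹³ Pa = 3.08 × 10¹²⁰ Pa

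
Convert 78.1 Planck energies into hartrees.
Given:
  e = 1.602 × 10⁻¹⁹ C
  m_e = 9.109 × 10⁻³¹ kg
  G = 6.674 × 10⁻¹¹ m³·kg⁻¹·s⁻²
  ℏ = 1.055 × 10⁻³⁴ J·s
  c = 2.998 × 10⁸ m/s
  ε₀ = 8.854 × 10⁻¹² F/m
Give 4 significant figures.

3.510 × 10²⁸

Planck energy: E_P = √(ℏc⁵/G) = 1.957 × 10⁹ J
hartree: E_h = m_e e⁴/(4πε₀ℏ)² = 4.354 × 10⁻¹⁸ J
78.1 × 1.957 × 10⁹ / 4.354 × 10⁻¹⁸ = 3.510 × 10²⁸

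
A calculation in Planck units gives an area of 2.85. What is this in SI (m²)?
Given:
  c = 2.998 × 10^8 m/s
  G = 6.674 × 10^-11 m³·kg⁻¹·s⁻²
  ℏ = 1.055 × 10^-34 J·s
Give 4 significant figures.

7.447 × 10^-70 m²

One Planck area: A_P = ℏG/c³ = 2.613 × 10^-70 m².
2.85 × 2.613 × 10^-70 m² = 7.447 × 10^-70 m²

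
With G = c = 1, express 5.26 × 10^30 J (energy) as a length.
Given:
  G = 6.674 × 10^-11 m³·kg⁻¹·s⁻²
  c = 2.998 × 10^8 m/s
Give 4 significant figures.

4.346 × 10^-14 m

Energy → length via G/c⁴.
5.26 × 10^30 J × (G/c⁴) = 4.346 × 10^-14 m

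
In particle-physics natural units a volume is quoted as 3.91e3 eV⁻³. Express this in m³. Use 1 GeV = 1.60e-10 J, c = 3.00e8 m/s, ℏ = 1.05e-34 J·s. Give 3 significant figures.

Volume is [L]³ = [E]⁻³·(ℏc)³.
1 GeV⁻³ → (ℏc)³ × (1 GeV in J)⁻³ = 7.63e-48 m³.
Convert the energy scale: 3.91e3 eV⁻³ = 3.91e30 GeV⁻³.
Result: 3.91e30 × 7.63e-48 = 2.98e-17 m³.

2.98e-17 m³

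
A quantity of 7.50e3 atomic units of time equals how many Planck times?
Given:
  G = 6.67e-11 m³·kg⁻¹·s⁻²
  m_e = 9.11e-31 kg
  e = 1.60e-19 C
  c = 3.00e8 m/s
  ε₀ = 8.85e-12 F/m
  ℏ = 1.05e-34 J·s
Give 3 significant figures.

atomic unit of time: τ_au = (4πε₀)²ℏ³/(m_e e⁴) = 2.40e-17 s
Planck time: t_P = √(ℏG/c⁵) = 5.37e-44 s
7.50e3 × 2.40e-17 / 5.37e-44 = 3.35e30

3.35e30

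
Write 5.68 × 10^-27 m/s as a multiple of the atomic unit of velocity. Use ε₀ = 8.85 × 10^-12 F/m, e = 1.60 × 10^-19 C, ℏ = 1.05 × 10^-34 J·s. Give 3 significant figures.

atomic unit of velocity: v_au = e²/(4πε₀ℏ) = 2.19 × 10^6 m/s.
5.68 × 10^-27 / 2.19 × 10^6 = 2.59 × 10^-33

2.59 × 10^-33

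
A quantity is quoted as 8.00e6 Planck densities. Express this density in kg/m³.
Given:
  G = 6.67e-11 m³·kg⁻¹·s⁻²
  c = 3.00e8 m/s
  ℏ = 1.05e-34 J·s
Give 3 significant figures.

4.16e103 kg/m³

One Planck density: ρ_P = c⁵/(ℏG²) = 5.20e96 kg/m³.
8.00e6 × 5.20e96 kg/m³ = 4.16e103 kg/m³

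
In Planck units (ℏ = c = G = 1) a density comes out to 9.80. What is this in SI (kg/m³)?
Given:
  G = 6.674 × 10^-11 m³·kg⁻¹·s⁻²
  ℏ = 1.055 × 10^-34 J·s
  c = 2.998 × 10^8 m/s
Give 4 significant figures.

5.051 × 10^97 kg/m³

One Planck density: ρ_P = c⁵/(ℏG²) = 5.154 × 10^96 kg/m³.
9.80 × 5.154 × 10^96 kg/m³ = 5.051 × 10^97 kg/m³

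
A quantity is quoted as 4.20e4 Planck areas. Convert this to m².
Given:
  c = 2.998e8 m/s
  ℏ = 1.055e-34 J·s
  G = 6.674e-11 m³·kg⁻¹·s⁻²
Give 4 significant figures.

One Planck area: A_P = ℏG/c³ = 2.613e-70 m².
4.20e4 × 2.613e-70 m² = 1.097e-65 m²

1.097e-65 m²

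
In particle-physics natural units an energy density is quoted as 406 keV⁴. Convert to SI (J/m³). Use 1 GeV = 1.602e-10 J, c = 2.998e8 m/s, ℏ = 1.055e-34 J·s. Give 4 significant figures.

8.451e15 J/m³

[E]/[L]³ = [E]⁴/(ℏc)³; restore (ℏc)⁻³.
1 GeV⁴ → 1/(ℏc)³ × (1 GeV in J)⁴ = 2.082e37 J/m³.
Convert the energy scale: 406 keV⁴ = 4.06e-22 GeV⁴.
Result: 4.06e-22 × 2.082e37 = 8.451e15 J/m³.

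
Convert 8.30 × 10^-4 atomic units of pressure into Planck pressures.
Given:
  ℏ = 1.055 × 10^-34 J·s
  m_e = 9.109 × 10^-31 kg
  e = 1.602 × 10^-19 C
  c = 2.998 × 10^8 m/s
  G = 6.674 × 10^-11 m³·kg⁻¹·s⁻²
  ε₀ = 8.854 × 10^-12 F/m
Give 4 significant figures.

5.248 × 10^-104

atomic unit of pressure: P_au = E_h/a₀³ = m_e⁴e¹⁰/((4πε₀)⁵ℏ⁸) = 2.929 × 10^13 Pa
Planck pressure: p_P = c⁷/(ℏG²) = 4.632 × 10^113 Pa
8.30 × 10^-4 × 2.929 × 10^13 / 4.632 × 10^113 = 5.248 × 10^-104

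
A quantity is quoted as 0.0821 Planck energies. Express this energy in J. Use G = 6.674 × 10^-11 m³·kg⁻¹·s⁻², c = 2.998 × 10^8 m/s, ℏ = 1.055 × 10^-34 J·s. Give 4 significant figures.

1.606 × 10^8 J

One Planck energy: E_P = √(ℏc⁵/G) = 1.957 × 10^9 J.
0.0821 × 1.957 × 10^9 J = 1.606 × 10^8 J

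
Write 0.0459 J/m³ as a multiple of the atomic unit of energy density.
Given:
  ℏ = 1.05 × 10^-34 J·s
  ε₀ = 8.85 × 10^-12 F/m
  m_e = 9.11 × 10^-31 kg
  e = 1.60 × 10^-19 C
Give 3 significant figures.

1.52 × 10^-15

atomic unit of energy density: u_au = E_h/a₀³ = m_e⁴e¹⁰/((4πε₀)⁵ℏ⁸) = 3.01 × 10^13 J/m³.
0.0459 / 3.01 × 10^13 = 1.52 × 10^-15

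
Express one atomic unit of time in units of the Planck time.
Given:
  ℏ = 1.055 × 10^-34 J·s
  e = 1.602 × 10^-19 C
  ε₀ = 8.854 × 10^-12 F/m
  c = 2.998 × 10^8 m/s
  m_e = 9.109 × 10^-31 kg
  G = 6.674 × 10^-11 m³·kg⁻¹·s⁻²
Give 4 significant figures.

atomic unit of time: τ_au = (4πε₀)²ℏ³/(m_e e⁴) = 2.423 × 10^-17 s
Planck time: t_P = √(ℏG/c⁵) = 5.392 × 10^-44 s
ratio = 2.423 × 10^-17 / 5.392 × 10^-44 = 4.494 × 10^26

4.494 × 10^26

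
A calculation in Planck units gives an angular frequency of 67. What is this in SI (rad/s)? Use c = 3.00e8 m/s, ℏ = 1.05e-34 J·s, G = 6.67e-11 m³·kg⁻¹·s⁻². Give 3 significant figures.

One Planck angular frequency: ω_P = √(c⁵/(ℏG)) = 1.86e43 rad/s.
67 × 1.86e43 rad/s = 1.25e45 rad/s

1.25e45 rad/s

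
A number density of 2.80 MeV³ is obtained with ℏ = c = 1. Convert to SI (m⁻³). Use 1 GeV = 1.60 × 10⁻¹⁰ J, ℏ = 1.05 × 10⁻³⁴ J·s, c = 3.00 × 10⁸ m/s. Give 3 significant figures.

3.67 × 10³⁸ m⁻³

Number density is [L]⁻³ = [E]³/(ℏc)³.
1 GeV³ → 1/(ℏc)³ × (1 GeV in J)³ = 1.31 × 10⁴⁷ m⁻³.
Convert the energy scale: 2.80 MeV³ = 2.80 × 10⁻⁹ GeV³.
Result: 2.80 × 10⁻⁹ × 1.31 × 10⁴⁷ = 3.67 × 10³⁸ m⁻³.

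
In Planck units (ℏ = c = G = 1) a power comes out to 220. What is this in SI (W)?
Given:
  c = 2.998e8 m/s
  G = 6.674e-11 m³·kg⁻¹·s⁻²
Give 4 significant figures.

One Planck power: P_P = c⁵/G = 3.629e52 W.
220 × 3.629e52 W = 7.984e54 W

7.984e54 W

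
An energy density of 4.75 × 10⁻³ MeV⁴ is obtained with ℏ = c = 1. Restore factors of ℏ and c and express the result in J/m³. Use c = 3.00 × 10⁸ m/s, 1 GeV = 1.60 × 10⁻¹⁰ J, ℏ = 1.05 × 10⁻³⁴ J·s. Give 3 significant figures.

9.96 × 10²² J/m³

[E]/[L]³ = [E]⁴/(ℏc)³; restore (ℏc)⁻³.
1 GeV⁴ → 1/(ℏc)³ × (1 GeV in J)⁴ = 2.10 × 10³⁷ J/m³.
Convert the energy scale: 4.75 × 10⁻³ MeV⁴ = 4.75 × 10⁻¹⁵ GeV⁴.
Result: 4.75 × 10⁻¹⁵ × 2.10 × 10³⁷ = 9.96 × 10²² J/m³.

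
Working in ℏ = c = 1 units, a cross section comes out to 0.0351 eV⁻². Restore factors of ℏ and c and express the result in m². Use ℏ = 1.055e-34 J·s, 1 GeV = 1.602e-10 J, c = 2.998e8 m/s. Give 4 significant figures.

Area is [L]² = [E]⁻²·(ℏc)²; restore (ℏc)².
1 GeV⁻² → (ℏc)² × (1 GeV in J)⁻² = 3.898e-32 m².
Convert the energy scale: 0.0351 eV⁻² = 3.51e16 GeV⁻².
Result: 3.51e16 × 3.898e-32 = 1.368e-15 m².

1.368e-15 m²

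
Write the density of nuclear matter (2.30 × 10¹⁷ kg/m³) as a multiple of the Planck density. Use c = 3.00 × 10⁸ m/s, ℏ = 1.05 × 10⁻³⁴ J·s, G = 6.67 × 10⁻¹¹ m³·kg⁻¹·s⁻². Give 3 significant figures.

Planck density: ρ_P = c⁵/(ℏG²) = 5.20 × 10⁹⁶ kg/m³.
2.30 × 10¹⁷ / 5.20 × 10⁹⁶ = 4.42 × 10⁻⁸⁰

4.42 × 10⁻⁸⁰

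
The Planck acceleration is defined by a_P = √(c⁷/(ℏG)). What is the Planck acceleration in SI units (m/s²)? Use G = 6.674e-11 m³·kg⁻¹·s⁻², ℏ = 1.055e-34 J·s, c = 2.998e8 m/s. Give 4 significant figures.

a_P = √(c⁷/(ℏG))
  = √(3.092e103)
  = 5.560e51 m/s²

5.560e51 m/s²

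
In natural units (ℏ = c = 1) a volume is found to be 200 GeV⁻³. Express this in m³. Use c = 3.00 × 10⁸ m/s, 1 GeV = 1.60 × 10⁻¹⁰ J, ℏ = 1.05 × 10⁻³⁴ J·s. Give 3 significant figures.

Volume is [L]³ = [E]⁻³·(ℏc)³.
1 GeV⁻³ → (ℏc)³ × (1 GeV in J)⁻³ = 7.63 × 10⁻⁴⁸ m³.
Result: 200 × 7.63 × 10⁻⁴⁸ = 1.53 × 10⁻⁴⁵ m³.

1.53 × 10⁻⁴⁵ m³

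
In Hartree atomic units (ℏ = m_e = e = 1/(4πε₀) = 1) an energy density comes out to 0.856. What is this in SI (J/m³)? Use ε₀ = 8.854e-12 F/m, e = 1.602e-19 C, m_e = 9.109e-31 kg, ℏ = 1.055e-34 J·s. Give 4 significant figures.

2.507e13 J/m³

One atomic unit of energy density: u_au = E_h/a₀³ = m_e⁴e¹⁰/((4πε₀)⁵ℏ⁸) = 2.929e13 J/m³.
0.856 × 2.929e13 J/m³ = 2.507e13 J/m³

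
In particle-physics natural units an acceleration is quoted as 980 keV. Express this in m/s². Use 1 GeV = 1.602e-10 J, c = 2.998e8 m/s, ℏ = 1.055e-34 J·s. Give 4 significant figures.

Acceleration is [L]/[T]² = c·[E]/ℏ.
1 GeV → c/ℏ × (1 GeV in J) = 4.552e32 m/s².
Convert the energy scale: 980 keV = 9.80e-4 GeV.
Result: 9.80e-4 × 4.552e32 = 4.461e29 m/s².

4.461e29 m/s²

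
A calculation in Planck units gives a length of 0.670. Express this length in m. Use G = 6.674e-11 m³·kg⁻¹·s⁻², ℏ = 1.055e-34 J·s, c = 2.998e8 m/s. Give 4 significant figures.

One Planck length: ℓ_P = √(ℏG/c³) = 1.616e-35 m.
0.670 × 1.616e-35 m = 1.083e-35 m

1.083e-35 m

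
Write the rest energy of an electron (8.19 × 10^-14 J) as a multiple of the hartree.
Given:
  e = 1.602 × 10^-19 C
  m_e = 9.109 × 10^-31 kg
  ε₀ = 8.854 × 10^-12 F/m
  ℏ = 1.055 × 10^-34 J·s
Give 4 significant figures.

hartree: E_h = m_e e⁴/(4πε₀ℏ)² = 4.354 × 10^-18 J.
8.19 × 10^-14 / 4.354 × 10^-18 = 1.881 × 10^4

1.881 × 10^4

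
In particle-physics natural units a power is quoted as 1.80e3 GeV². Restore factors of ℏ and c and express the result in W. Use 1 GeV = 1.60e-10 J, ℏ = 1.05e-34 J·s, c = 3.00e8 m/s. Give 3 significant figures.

4.39e17 W

Power is [E]/[T] = [E]²/ℏ.
1 GeV² → 1/ℏ × (1 GeV in J)² = 2.44e14 W.
Result: 1.80e3 × 2.44e14 = 4.39e17 W.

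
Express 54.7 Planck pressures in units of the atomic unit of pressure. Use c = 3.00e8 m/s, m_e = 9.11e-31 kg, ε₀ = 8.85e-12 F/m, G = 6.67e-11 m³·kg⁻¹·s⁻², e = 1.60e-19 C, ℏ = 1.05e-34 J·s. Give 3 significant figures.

8.50e101

Planck pressure: p_P = c⁷/(ℏG²) = 4.68e113 Pa
atomic unit of pressure: P_au = E_h/a₀³ = m_e⁴e¹⁰/((4πε₀)⁵ℏ⁸) = 3.01e13 Pa
54.7 × 4.68e113 / 3.01e13 = 8.50e101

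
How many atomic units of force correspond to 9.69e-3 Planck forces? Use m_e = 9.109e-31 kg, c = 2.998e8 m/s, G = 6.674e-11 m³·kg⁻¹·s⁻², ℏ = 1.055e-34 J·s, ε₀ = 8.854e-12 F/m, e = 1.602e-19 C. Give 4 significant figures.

Planck force: F_P = c⁴/G = 1.210e44 N
atomic unit of force: F_au = E_h/a₀ = m_e²e⁶/((4πε₀)³ℏ⁴) = 8.220e-8 N
9.69e-3 × 1.210e44 / 8.220e-8 = 1.427e49

1.427e49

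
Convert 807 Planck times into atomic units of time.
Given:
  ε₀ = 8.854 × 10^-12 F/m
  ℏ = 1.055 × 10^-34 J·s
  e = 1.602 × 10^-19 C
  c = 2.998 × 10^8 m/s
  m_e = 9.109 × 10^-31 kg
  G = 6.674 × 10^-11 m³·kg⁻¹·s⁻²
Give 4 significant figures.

Planck time: t_P = √(ℏG/c⁵) = 5.392 × 10^-44 s
atomic unit of time: τ_au = (4πε₀)²ℏ³/(m_e e⁴) = 2.423 × 10^-17 s
807 × 5.392 × 10^-44 / 2.423 × 10^-17 = 1.796 × 10^-24

1.796 × 10^-24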